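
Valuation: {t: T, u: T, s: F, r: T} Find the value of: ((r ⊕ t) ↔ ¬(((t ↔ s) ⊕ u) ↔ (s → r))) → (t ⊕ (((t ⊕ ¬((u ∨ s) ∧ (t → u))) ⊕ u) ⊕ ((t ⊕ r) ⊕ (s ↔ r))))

Substituting t=T, u=T, s=F, r=T:
r ⊕ t = T ⊕ T = F
t ↔ s = T ↔ F = F
(t ↔ s) ⊕ u = F ⊕ T = T
s → r = F → T = T
((t ↔ s) ⊕ u) ↔ (s → r) = T ↔ T = T
¬(((t ↔ s) ⊕ u) ↔ (s → r)) = ¬T = F
(r ⊕ t) ↔ ¬(((t ↔ s) ⊕ u) ↔ (s → r)) = F ↔ F = T
u ∨ s = T ∨ F = T
t → u = T → T = T
(u ∨ s) ∧ (t → u) = T ∧ T = T
¬((u ∨ s) ∧ (t → u)) = ¬T = F
t ⊕ ¬((u ∨ s) ∧ (t → u)) = T ⊕ F = T
(t ⊕ ¬((u ∨ s) ∧ (t → u))) ⊕ u = T ⊕ T = F
t ⊕ r = T ⊕ T = F
s ↔ r = F ↔ T = F
(t ⊕ r) ⊕ (s ↔ r) = F ⊕ F = F
((t ⊕ ¬((u ∨ s) ∧ (t → u))) ⊕ u) ⊕ ((t ⊕ r) ⊕ (s ↔ r)) = F ⊕ F = F
t ⊕ (((t ⊕ ¬((u ∨ s) ∧ (t → u))) ⊕ u) ⊕ ((t ⊕ r) ⊕ (s ↔ r))) = T ⊕ F = T
((r ⊕ t) ↔ ¬(((t ↔ s) ⊕ u) ↔ (s → r))) → (t ⊕ (((t ⊕ ¬((u ∨ s) ∧ (t → u))) ⊕ u) ⊕ ((t ⊕ r) ⊕ (s ↔ r)))) = T → T = T

T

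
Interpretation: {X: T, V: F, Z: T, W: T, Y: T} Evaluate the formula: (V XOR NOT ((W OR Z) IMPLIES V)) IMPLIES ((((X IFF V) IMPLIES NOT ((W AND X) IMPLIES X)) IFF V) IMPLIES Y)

W OR Z = T OR T = T
(W OR Z) IMPLIES V = T IMPLIES F = F
NOT ((W OR Z) IMPLIES V) = NOT F = T
V XOR NOT ((W OR Z) IMPLIES V) = F XOR T = T
X IFF V = T IFF F = F
W AND X = T AND T = T
(W AND X) IMPLIES X = T IMPLIES T = T
NOT ((W AND X) IMPLIES X) = NOT T = F
(X IFF V) IMPLIES NOT ((W AND X) IMPLIES X) = F IMPLIES F = T
((X IFF V) IMPLIES NOT ((W AND X) IMPLIES X)) IFF V = T IFF F = F
(((X IFF V) IMPLIES NOT ((W AND X) IMPLIES X)) IFF V) IMPLIES Y = F IMPLIES T = T
(V XOR NOT ((W OR Z) IMPLIES V)) IMPLIES ((((X IFF V) IMPLIES NOT ((W AND X) IMPLIES X)) IFF V) IMPLIES Y) = T IMPLIES T = T

T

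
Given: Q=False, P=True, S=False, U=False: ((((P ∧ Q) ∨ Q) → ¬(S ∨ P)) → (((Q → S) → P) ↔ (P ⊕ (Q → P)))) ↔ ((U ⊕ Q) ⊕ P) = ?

False

Substituting Q=False, P=True, S=False, U=False:
P ∧ Q = True ∧ False = False
(P ∧ Q) ∨ Q = False ∨ False = False
S ∨ P = False ∨ True = True
¬(S ∨ P) = ¬True = False
((P ∧ Q) ∨ Q) → ¬(S ∨ P) = False → False = True
Q → S = False → False = True
(Q → S) → P = True → True = True
Q → P = False → True = True
P ⊕ (Q → P) = True ⊕ True = False
((Q → S) → P) ↔ (P ⊕ (Q → P)) = True ↔ False = False
(((P ∧ Q) ∨ Q) → ¬(S ∨ P)) → (((Q → S) → P) ↔ (P ⊕ (Q → P))) = True → False = False
U ⊕ Q = False ⊕ False = False
(U ⊕ Q) ⊕ P = False ⊕ True = True
((((P ∧ Q) ∨ Q) → ¬(S ∨ P)) → (((Q → S) → P) ↔ (P ⊕ (Q → P)))) ↔ ((U ⊕ Q) ⊕ P) = False ↔ True = False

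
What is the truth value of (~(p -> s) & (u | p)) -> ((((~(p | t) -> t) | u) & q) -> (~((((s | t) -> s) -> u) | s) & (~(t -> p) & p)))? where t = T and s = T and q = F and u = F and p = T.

T

p -> s = T -> T = T
~(p -> s) = ~T = F
u | p = F | T = T
~(p -> s) & (u | p) = F & T = F
p | t = T | T = T
~(p | t) = ~T = F
~(p | t) -> t = F -> T = T
(~(p | t) -> t) | u = T | F = T
((~(p | t) -> t) | u) & q = T & F = F
s | t = T | T = T
(s | t) -> s = T -> T = T
((s | t) -> s) -> u = T -> F = F
(((s | t) -> s) -> u) | s = F | T = T
~((((s | t) -> s) -> u) | s) = ~T = F
t -> p = T -> T = T
~(t -> p) = ~T = F
~(t -> p) & p = F & T = F
~((((s | t) -> s) -> u) | s) & (~(t -> p) & p) = F & F = F
(((~(p | t) -> t) | u) & q) -> (~((((s | t) -> s) -> u) | s) & (~(t -> p) & p)) = F -> F = T
(~(p -> s) & (u | p)) -> ((((~(p | t) -> t) | u) & q) -> (~((((s | t) -> s) -> u) | s) & (~(t -> p) & p))) = F -> T = T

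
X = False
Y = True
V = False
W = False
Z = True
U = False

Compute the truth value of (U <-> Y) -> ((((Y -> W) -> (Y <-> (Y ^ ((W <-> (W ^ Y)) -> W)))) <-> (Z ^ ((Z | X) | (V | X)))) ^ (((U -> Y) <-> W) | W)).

U <-> Y = False <-> True = False
Y -> W = True -> False = False
W ^ Y = False ^ True = True
W <-> (W ^ Y) = False <-> True = False
(W <-> (W ^ Y)) -> W = False -> False = True
Y ^ ((W <-> (W ^ Y)) -> W) = True ^ True = False
Y <-> (Y ^ ((W <-> (W ^ Y)) -> W)) = True <-> False = False
(Y -> W) -> (Y <-> (Y ^ ((W <-> (W ^ Y)) -> W))) = False -> False = True
Z | X = True | False = True
V | X = False | False = False
(Z | X) | (V | X) = True | False = True
Z ^ ((Z | X) | (V | X)) = True ^ True = False
((Y -> W) -> (Y <-> (Y ^ ((W <-> (W ^ Y)) -> W)))) <-> (Z ^ ((Z | X) | (V | X))) = True <-> False = False
U -> Y = False -> True = True
(U -> Y) <-> W = True <-> False = False
((U -> Y) <-> W) | W = False | False = False
(((Y -> W) -> (Y <-> (Y ^ ((W <-> (W ^ Y)) -> W)))) <-> (Z ^ ((Z | X) | (V | X)))) ^ (((U -> Y) <-> W) | W) = False ^ False = False
(U <-> Y) -> ((((Y -> W) -> (Y <-> (Y ^ ((W <-> (W ^ Y)) -> W)))) <-> (Z ^ ((Z | X) | (V | X)))) ^ (((U -> Y) <-> W) | W)) = False -> False = True

True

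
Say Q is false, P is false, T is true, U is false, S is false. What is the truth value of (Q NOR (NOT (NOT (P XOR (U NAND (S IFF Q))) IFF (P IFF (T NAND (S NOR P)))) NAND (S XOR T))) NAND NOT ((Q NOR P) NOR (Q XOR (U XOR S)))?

S IFF Q = False IFF False = True
U NAND (S IFF Q) = False NAND True = True
P XOR (U NAND (S IFF Q)) = False XOR True = True
NOT (P XOR (U NAND (S IFF Q))) = NOT True = False
S NOR P = False NOR False = True
T NAND (S NOR P) = True NAND True = False
P IFF (T NAND (S NOR P)) = False IFF False = True
NOT (P XOR (U NAND (S IFF Q))) IFF (P IFF (T NAND (S NOR P))) = False IFF True = False
NOT (NOT (P XOR (U NAND (S IFF Q))) IFF (P IFF (T NAND (S NOR P)))) = NOT False = True
S XOR T = False XOR True = True
NOT (NOT (P XOR (U NAND (S IFF Q))) IFF (P IFF (T NAND (S NOR P)))) NAND (S XOR T) = True NAND True = False
Q NOR (NOT (NOT (P XOR (U NAND (S IFF Q))) IFF (P IFF (T NAND (S NOR P)))) NAND (S XOR T)) = False NOR False = True
Q NOR P = False NOR False = True
U XOR S = False XOR False = False
Q XOR (U XOR S) = False XOR False = False
(Q NOR P) NOR (Q XOR (U XOR S)) = True NOR False = False
NOT ((Q NOR P) NOR (Q XOR (U XOR S))) = NOT False = True
(Q NOR (NOT (NOT (P XOR (U NAND (S IFF Q))) IFF (P IFF (T NAND (S NOR P)))) NAND (S XOR T))) NAND NOT ((Q NOR P) NOR (Q XOR (U XOR S))) = True NAND True = False

False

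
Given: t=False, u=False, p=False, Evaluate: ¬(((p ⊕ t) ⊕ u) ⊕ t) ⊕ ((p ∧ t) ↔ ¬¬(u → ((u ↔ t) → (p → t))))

True

Substituting t=False, u=False, p=False:
p ⊕ t = False ⊕ False = False
(p ⊕ t) ⊕ u = False ⊕ False = False
((p ⊕ t) ⊕ u) ⊕ t = False ⊕ False = False
¬(((p ⊕ t) ⊕ u) ⊕ t) = ¬False = True
p ∧ t = False ∧ False = False
u ↔ t = False ↔ False = True
p → t = False → False = True
(u ↔ t) → (p → t) = True → True = True
u → ((u ↔ t) → (p → t)) = False → True = True
¬(u → ((u ↔ t) → (p → t))) = ¬True = False
¬¬(u → ((u ↔ t) → (p → t))) = ¬False = True
(p ∧ t) ↔ ¬¬(u → ((u ↔ t) → (p → t))) = False ↔ True = False
¬(((p ⊕ t) ⊕ u) ⊕ t) ⊕ ((p ∧ t) ↔ ¬¬(u → ((u ↔ t) → (p → t)))) = True ⊕ False = True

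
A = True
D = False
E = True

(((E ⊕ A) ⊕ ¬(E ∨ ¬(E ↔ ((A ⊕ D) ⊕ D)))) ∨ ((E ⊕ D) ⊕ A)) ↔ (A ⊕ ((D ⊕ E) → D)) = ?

E ⊕ A = True ⊕ True = False
A ⊕ D = True ⊕ False = True
(A ⊕ D) ⊕ D = True ⊕ False = True
E ↔ ((A ⊕ D) ⊕ D) = True ↔ True = True
¬(E ↔ ((A ⊕ D) ⊕ D)) = ¬True = False
E ∨ ¬(E ↔ ((A ⊕ D) ⊕ D)) = True ∨ False = True
¬(E ∨ ¬(E ↔ ((A ⊕ D) ⊕ D))) = ¬True = False
(E ⊕ A) ⊕ ¬(E ∨ ¬(E ↔ ((A ⊕ D) ⊕ D))) = False ⊕ False = False
E ⊕ D = True ⊕ False = True
(E ⊕ D) ⊕ A = True ⊕ True = False
((E ⊕ A) ⊕ ¬(E ∨ ¬(E ↔ ((A ⊕ D) ⊕ D)))) ∨ ((E ⊕ D) ⊕ A) = False ∨ False = False
D ⊕ E = False ⊕ True = True
(D ⊕ E) → D = True → False = False
A ⊕ ((D ⊕ E) → D) = True ⊕ False = True
(((E ⊕ A) ⊕ ¬(E ∨ ¬(E ↔ ((A ⊕ D) ⊕ D)))) ∨ ((E ⊕ D) ⊕ A)) ↔ (A ⊕ ((D ⊕ E) → D)) = False ↔ True = False

False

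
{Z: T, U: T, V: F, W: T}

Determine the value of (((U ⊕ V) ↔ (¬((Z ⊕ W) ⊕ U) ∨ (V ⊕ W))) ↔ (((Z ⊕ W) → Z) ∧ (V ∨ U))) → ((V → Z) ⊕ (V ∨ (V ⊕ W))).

U ⊕ V = T ⊕ F = T
Z ⊕ W = T ⊕ T = F
(Z ⊕ W) ⊕ U = F ⊕ T = T
¬((Z ⊕ W) ⊕ U) = ¬T = F
V ⊕ W = F ⊕ T = T
¬((Z ⊕ W) ⊕ U) ∨ (V ⊕ W) = F ∨ T = T
(U ⊕ V) ↔ (¬((Z ⊕ W) ⊕ U) ∨ (V ⊕ W)) = T ↔ T = T
Z ⊕ W = T ⊕ T = F
(Z ⊕ W) → Z = F → T = T
V ∨ U = F ∨ T = T
((Z ⊕ W) → Z) ∧ (V ∨ U) = T ∧ T = T
((U ⊕ V) ↔ (¬((Z ⊕ W) ⊕ U) ∨ (V ⊕ W))) ↔ (((Z ⊕ W) → Z) ∧ (V ∨ U)) = T ↔ T = T
V → Z = F → T = T
V ⊕ W = F ⊕ T = T
V ∨ (V ⊕ W) = F ∨ T = T
(V → Z) ⊕ (V ∨ (V ⊕ W)) = T ⊕ T = F
(((U ⊕ V) ↔ (¬((Z ⊕ W) ⊕ U) ∨ (V ⊕ W))) ↔ (((Z ⊕ W) → Z) ∧ (V ∨ U))) → ((V → Z) ⊕ (V ∨ (V ⊕ W))) = T → F = F

F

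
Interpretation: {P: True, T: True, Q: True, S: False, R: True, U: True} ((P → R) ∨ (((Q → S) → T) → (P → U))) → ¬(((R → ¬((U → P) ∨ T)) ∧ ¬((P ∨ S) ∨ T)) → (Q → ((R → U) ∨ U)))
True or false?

Substituting P=True, T=True, Q=True, S=False, R=True, U=True:
P → R = True → True = True
Q → S = True → False = False
(Q → S) → T = False → True = True
P → U = True → True = True
((Q → S) → T) → (P → U) = True → True = True
(P → R) ∨ (((Q → S) → T) → (P → U)) = True ∨ True = True
U → P = True → True = True
(U → P) ∨ T = True ∨ True = True
¬((U → P) ∨ T) = ¬True = False
R → ¬((U → P) ∨ T) = True → False = False
P ∨ S = True ∨ False = True
(P ∨ S) ∨ T = True ∨ True = True
¬((P ∨ S) ∨ T) = ¬True = False
(R → ¬((U → P) ∨ T)) ∧ ¬((P ∨ S) ∨ T) = False ∧ False = False
R → U = True → True = True
(R → U) ∨ U = True ∨ True = True
Q → ((R → U) ∨ U) = True → True = True
((R → ¬((U → P) ∨ T)) ∧ ¬((P ∨ S) ∨ T)) → (Q → ((R → U) ∨ U)) = False → True = True
¬(((R → ¬((U → P) ∨ T)) ∧ ¬((P ∨ S) ∨ T)) → (Q → ((R → U) ∨ U))) = ¬True = False
((P → R) ∨ (((Q → S) → T) → (P → U))) → ¬(((R → ¬((U → P) ∨ T)) ∧ ¬((P ∨ S) ∨ T)) → (Q → ((R → U) ∨ U))) = True → False = False

False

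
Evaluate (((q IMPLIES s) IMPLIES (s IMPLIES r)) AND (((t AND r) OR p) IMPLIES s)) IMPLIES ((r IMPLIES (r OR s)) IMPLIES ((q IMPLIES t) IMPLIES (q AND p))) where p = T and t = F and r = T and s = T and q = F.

q IMPLIES s = F IMPLIES T = T
s IMPLIES r = T IMPLIES T = T
(q IMPLIES s) IMPLIES (s IMPLIES r) = T IMPLIES T = T
t AND r = F AND T = F
(t AND r) OR p = F OR T = T
((t AND r) OR p) IMPLIES s = T IMPLIES T = T
((q IMPLIES s) IMPLIES (s IMPLIES r)) AND (((t AND r) OR p) IMPLIES s) = T AND T = T
r OR s = T OR T = T
r IMPLIES (r OR s) = T IMPLIES T = T
q IMPLIES t = F IMPLIES F = T
q AND p = F AND T = F
(q IMPLIES t) IMPLIES (q AND p) = T IMPLIES F = F
(r IMPLIES (r OR s)) IMPLIES ((q IMPLIES t) IMPLIES (q AND p)) = T IMPLIES F = F
(((q IMPLIES s) IMPLIES (s IMPLIES r)) AND (((t AND r) OR p) IMPLIES s)) IMPLIES ((r IMPLIES (r OR s)) IMPLIES ((q IMPLIES t) IMPLIES (q AND p))) = T IMPLIES F = F

F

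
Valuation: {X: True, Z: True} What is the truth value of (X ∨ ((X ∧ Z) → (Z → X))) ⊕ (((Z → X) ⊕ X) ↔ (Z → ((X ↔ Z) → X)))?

True

X ∧ Z = True ∧ True = True
Z → X = True → True = True
(X ∧ Z) → (Z → X) = True → True = True
X ∨ ((X ∧ Z) → (Z → X)) = True ∨ True = True
Z → X = True → True = True
(Z → X) ⊕ X = True ⊕ True = False
X ↔ Z = True ↔ True = True
(X ↔ Z) → X = True → True = True
Z → ((X ↔ Z) → X) = True → True = True
((Z → X) ⊕ X) ↔ (Z → ((X ↔ Z) → X)) = False ↔ True = False
(X ∨ ((X ∧ Z) → (Z → X))) ⊕ (((Z → X) ⊕ X) ↔ (Z → ((X ↔ Z) → X))) = True ⊕ False = True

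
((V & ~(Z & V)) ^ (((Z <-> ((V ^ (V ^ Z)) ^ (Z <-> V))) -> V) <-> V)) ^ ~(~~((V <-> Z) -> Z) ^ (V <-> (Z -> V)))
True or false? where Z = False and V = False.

True

Z & V = False & False = False
~(Z & V) = ~False = True
V & ~(Z & V) = False & True = False
V ^ Z = False ^ False = False
V ^ (V ^ Z) = False ^ False = False
Z <-> V = False <-> False = True
(V ^ (V ^ Z)) ^ (Z <-> V) = False ^ True = True
Z <-> ((V ^ (V ^ Z)) ^ (Z <-> V)) = False <-> True = False
(Z <-> ((V ^ (V ^ Z)) ^ (Z <-> V))) -> V = False -> False = True
((Z <-> ((V ^ (V ^ Z)) ^ (Z <-> V))) -> V) <-> V = True <-> False = False
(V & ~(Z & V)) ^ (((Z <-> ((V ^ (V ^ Z)) ^ (Z <-> V))) -> V) <-> V) = False ^ False = False
V <-> Z = False <-> False = True
(V <-> Z) -> Z = True -> False = False
~((V <-> Z) -> Z) = ~False = True
~~((V <-> Z) -> Z) = ~True = False
Z -> V = False -> False = True
V <-> (Z -> V) = False <-> True = False
~~((V <-> Z) -> Z) ^ (V <-> (Z -> V)) = False ^ False = False
~(~~((V <-> Z) -> Z) ^ (V <-> (Z -> V))) = ~False = True
((V & ~(Z & V)) ^ (((Z <-> ((V ^ (V ^ Z)) ^ (Z <-> V))) -> V) <-> V)) ^ ~(~~((V <-> Z) -> Z) ^ (V <-> (Z -> V))) = False ^ True = True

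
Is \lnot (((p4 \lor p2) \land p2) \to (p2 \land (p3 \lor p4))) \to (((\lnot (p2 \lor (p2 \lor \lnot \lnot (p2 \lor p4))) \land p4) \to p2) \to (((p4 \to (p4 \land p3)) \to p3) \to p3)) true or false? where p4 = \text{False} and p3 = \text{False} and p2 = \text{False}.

Substituting p4=\text{False}, p3=\text{False}, p2=\text{False}:
p4 \lor p2 = \text{False} \lor \text{False} = \text{False}
(p4 \lor p2) \land p2 = \text{False} \land \text{False} = \text{False}
p3 \lor p4 = \text{False} \lor \text{False} = \text{False}
p2 \land (p3 \lor p4) = \text{False} \land \text{False} = \text{False}
((p4 \lor p2) \land p2) \to (p2 \land (p3 \lor p4)) = \text{False} \to \text{False} = \text{True}
\lnot (((p4 \lor p2) \land p2) \to (p2 \land (p3 \lor p4))) = \lnot \text{True} = \text{False}
p2 \lor p4 = \text{False} \lor \text{False} = \text{False}
\lnot (p2 \lor p4) = \lnot \text{False} = \text{True}
\lnot \lnot (p2 \lor p4) = \lnot \text{True} = \text{False}
p2 \lor \lnot \lnot (p2 \lor p4) = \text{False} \lor \text{False} = \text{False}
p2 \lor (p2 \lor \lnot \lnot (p2 \lor p4)) = \text{False} \lor \text{False} = \text{False}
\lnot (p2 \lor (p2 \lor \lnot \lnot (p2 \lor p4))) = \lnot \text{False} = \text{True}
\lnot (p2 \lor (p2 \lor \lnot \lnot (p2 \lor p4))) \land p4 = \text{True} \land \text{False} = \text{False}
(\lnot (p2 \lor (p2 \lor \lnot \lnot (p2 \lor p4))) \land p4) \to p2 = \text{False} \to \text{False} = \text{True}
p4 \land p3 = \text{False} \land \text{False} = \text{False}
p4 \to (p4 \land p3) = \text{False} \to \text{False} = \text{True}
(p4 \to (p4 \land p3)) \to p3 = \text{True} \to \text{False} = \text{False}
((p4 \to (p4 \land p3)) \to p3) \to p3 = \text{False} \to \text{False} = \text{True}
((\lnot (p2 \lor (p2 \lor \lnot \lnot (p2 \lor p4))) \land p4) \to p2) \to (((p4 \to (p4 \land p3)) \to p3) \to p3) = \text{True} \to \text{True} = \text{True}
\lnot (((p4 \lor p2) \land p2) \to (p2 \land (p3 \lor p4))) \to (((\lnot (p2 \lor (p2 \lor \lnot \lnot (p2 \lor p4))) \land p4) \to p2) \to (((p4 \to (p4 \land p3)) \to p3) \to p3)) = \text{False} \to \text{True} = \text{True}

\text{True}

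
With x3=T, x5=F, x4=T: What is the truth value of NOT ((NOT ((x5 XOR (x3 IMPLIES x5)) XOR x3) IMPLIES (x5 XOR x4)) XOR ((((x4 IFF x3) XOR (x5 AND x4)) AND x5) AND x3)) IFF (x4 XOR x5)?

F

x3 IMPLIES x5 = T IMPLIES F = F
x5 XOR (x3 IMPLIES x5) = F XOR F = F
(x5 XOR (x3 IMPLIES x5)) XOR x3 = F XOR T = T
NOT ((x5 XOR (x3 IMPLIES x5)) XOR x3) = NOT T = F
x5 XOR x4 = F XOR T = T
NOT ((x5 XOR (x3 IMPLIES x5)) XOR x3) IMPLIES (x5 XOR x4) = F IMPLIES T = T
x4 IFF x3 = T IFF T = T
x5 AND x4 = F AND T = F
(x4 IFF x3) XOR (x5 AND x4) = T XOR F = T
((x4 IFF x3) XOR (x5 AND x4)) AND x5 = T AND F = F
(((x4 IFF x3) XOR (x5 AND x4)) AND x5) AND x3 = F AND T = F
(NOT ((x5 XOR (x3 IMPLIES x5)) XOR x3) IMPLIES (x5 XOR x4)) XOR ((((x4 IFF x3) XOR (x5 AND x4)) AND x5) AND x3) = T XOR F = T
NOT ((NOT ((x5 XOR (x3 IMPLIES x5)) XOR x3) IMPLIES (x5 XOR x4)) XOR ((((x4 IFF x3) XOR (x5 AND x4)) AND x5) AND x3)) = NOT T = F
x4 XOR x5 = T XOR F = T
NOT ((NOT ((x5 XOR (x3 IMPLIES x5)) XOR x3) IMPLIES (x5 XOR x4)) XOR ((((x4 IFF x3) XOR (x5 AND x4)) AND x5) AND x3)) IFF (x4 XOR x5) = F IFF T = F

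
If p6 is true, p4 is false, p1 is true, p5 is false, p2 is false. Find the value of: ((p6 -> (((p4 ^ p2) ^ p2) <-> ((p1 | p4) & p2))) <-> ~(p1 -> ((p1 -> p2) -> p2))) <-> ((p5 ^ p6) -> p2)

1

Substituting p6=1, p4=0, p1=1, p5=0, p2=0:
p4 ^ p2 = 0 ^ 0 = 0
(p4 ^ p2) ^ p2 = 0 ^ 0 = 0
p1 | p4 = 1 | 0 = 1
(p1 | p4) & p2 = 1 & 0 = 0
((p4 ^ p2) ^ p2) <-> ((p1 | p4) & p2) = 0 <-> 0 = 1
p6 -> (((p4 ^ p2) ^ p2) <-> ((p1 | p4) & p2)) = 1 -> 1 = 1
p1 -> p2 = 1 -> 0 = 0
(p1 -> p2) -> p2 = 0 -> 0 = 1
p1 -> ((p1 -> p2) -> p2) = 1 -> 1 = 1
~(p1 -> ((p1 -> p2) -> p2)) = ~1 = 0
(p6 -> (((p4 ^ p2) ^ p2) <-> ((p1 | p4) & p2))) <-> ~(p1 -> ((p1 -> p2) -> p2)) = 1 <-> 0 = 0
p5 ^ p6 = 0 ^ 1 = 1
(p5 ^ p6) -> p2 = 1 -> 0 = 0
((p6 -> (((p4 ^ p2) ^ p2) <-> ((p1 | p4) & p2))) <-> ~(p1 -> ((p1 -> p2) -> p2))) <-> ((p5 ^ p6) -> p2) = 0 <-> 0 = 1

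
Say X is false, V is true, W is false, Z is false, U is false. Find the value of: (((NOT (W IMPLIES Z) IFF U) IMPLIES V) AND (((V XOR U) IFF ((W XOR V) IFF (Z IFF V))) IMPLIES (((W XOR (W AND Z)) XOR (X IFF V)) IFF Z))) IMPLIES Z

F

Substituting X=F, V=T, W=F, Z=F, U=F:
W IMPLIES Z = F IMPLIES F = T
NOT (W IMPLIES Z) = NOT T = F
NOT (W IMPLIES Z) IFF U = F IFF F = T
(NOT (W IMPLIES Z) IFF U) IMPLIES V = T IMPLIES T = T
V XOR U = T XOR F = T
W XOR V = F XOR T = T
Z IFF V = F IFF T = F
(W XOR V) IFF (Z IFF V) = T IFF F = F
(V XOR U) IFF ((W XOR V) IFF (Z IFF V)) = T IFF F = F
W AND Z = F AND F = F
W XOR (W AND Z) = F XOR F = F
X IFF V = F IFF T = F
(W XOR (W AND Z)) XOR (X IFF V) = F XOR F = F
((W XOR (W AND Z)) XOR (X IFF V)) IFF Z = F IFF F = T
((V XOR U) IFF ((W XOR V) IFF (Z IFF V))) IMPLIES (((W XOR (W AND Z)) XOR (X IFF V)) IFF Z) = F IMPLIES T = T
((NOT (W IMPLIES Z) IFF U) IMPLIES V) AND (((V XOR U) IFF ((W XOR V) IFF (Z IFF V))) IMPLIES (((W XOR (W AND Z)) XOR (X IFF V)) IFF Z)) = T AND T = T
(((NOT (W IMPLIES Z) IFF U) IMPLIES V) AND (((V XOR U) IFF ((W XOR V) IFF (Z IFF V))) IMPLIES (((W XOR (W AND Z)) XOR (X IFF V)) IFF Z))) IMPLIES Z = T IMPLIES F = F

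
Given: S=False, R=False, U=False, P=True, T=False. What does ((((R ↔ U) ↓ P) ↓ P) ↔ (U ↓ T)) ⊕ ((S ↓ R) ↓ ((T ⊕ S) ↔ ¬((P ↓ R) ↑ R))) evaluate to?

False

R ↔ U = False ↔ False = True
(R ↔ U) ↓ P = True ↓ True = False
((R ↔ U) ↓ P) ↓ P = False ↓ True = False
U ↓ T = False ↓ False = True
(((R ↔ U) ↓ P) ↓ P) ↔ (U ↓ T) = False ↔ True = False
S ↓ R = False ↓ False = True
T ⊕ S = False ⊕ False = False
P ↓ R = True ↓ False = False
(P ↓ R) ↑ R = False ↑ False = True
¬((P ↓ R) ↑ R) = ¬True = False
(T ⊕ S) ↔ ¬((P ↓ R) ↑ R) = False ↔ False = True
(S ↓ R) ↓ ((T ⊕ S) ↔ ¬((P ↓ R) ↑ R)) = True ↓ True = False
((((R ↔ U) ↓ P) ↓ P) ↔ (U ↓ T)) ⊕ ((S ↓ R) ↓ ((T ⊕ S) ↔ ¬((P ↓ R) ↑ R))) = False ⊕ False = False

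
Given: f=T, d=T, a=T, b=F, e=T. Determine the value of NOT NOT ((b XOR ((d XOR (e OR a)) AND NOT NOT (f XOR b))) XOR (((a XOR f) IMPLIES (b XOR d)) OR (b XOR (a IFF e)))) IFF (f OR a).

Substituting f=T, d=T, a=T, b=F, e=T:
e OR a = T OR T = T
d XOR (e OR a) = T XOR T = F
f XOR b = T XOR F = T
NOT (f XOR b) = NOT T = F
NOT NOT (f XOR b) = NOT F = T
(d XOR (e OR a)) AND NOT NOT (f XOR b) = F AND T = F
b XOR ((d XOR (e OR a)) AND NOT NOT (f XOR b)) = F XOR F = F
a XOR f = T XOR T = F
b XOR d = F XOR T = T
(a XOR f) IMPLIES (b XOR d) = F IMPLIES T = T
a IFF e = T IFF T = T
b XOR (a IFF e) = F XOR T = T
((a XOR f) IMPLIES (b XOR d)) OR (b XOR (a IFF e)) = T OR T = T
(b XOR ((d XOR (e OR a)) AND NOT NOT (f XOR b))) XOR (((a XOR f) IMPLIES (b XOR d)) OR (b XOR (a IFF e))) = F XOR T = T
NOT ((b XOR ((d XOR (e OR a)) AND NOT NOT (f XOR b))) XOR (((a XOR f) IMPLIES (b XOR d)) OR (b XOR (a IFF e)))) = NOT T = F
NOT NOT ((b XOR ((d XOR (e OR a)) AND NOT NOT (f XOR b))) XOR (((a XOR f) IMPLIES (b XOR d)) OR (b XOR (a IFF e)))) = NOT F = T
f OR a = T OR T = T
NOT NOT ((b XOR ((d XOR (e OR a)) AND NOT NOT (f XOR b))) XOR (((a XOR f) IMPLIES (b XOR d)) OR (b XOR (a IFF e)))) IFF (f OR a) = T IFF T = T

T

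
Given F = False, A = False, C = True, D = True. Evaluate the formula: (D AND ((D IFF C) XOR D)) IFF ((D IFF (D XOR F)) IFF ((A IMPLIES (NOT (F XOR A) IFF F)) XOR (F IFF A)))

Substituting F=False, A=False, C=True, D=True:
D IFF C = True IFF True = True
(D IFF C) XOR D = True XOR True = False
D AND ((D IFF C) XOR D) = True AND False = False
D XOR F = True XOR False = True
D IFF (D XOR F) = True IFF True = True
F XOR A = False XOR False = False
NOT (F XOR A) = NOT False = True
NOT (F XOR A) IFF F = True IFF False = False
A IMPLIES (NOT (F XOR A) IFF F) = False IMPLIES False = True
F IFF A = False IFF False = True
(A IMPLIES (NOT (F XOR A) IFF F)) XOR (F IFF A) = True XOR True = False
(D IFF (D XOR F)) IFF ((A IMPLIES (NOT (F XOR A) IFF F)) XOR (F IFF A)) = True IFF False = False
(D AND ((D IFF C) XOR D)) IFF ((D IFF (D XOR F)) IFF ((A IMPLIES (NOT (F XOR A) IFF F)) XOR (F IFF A))) = False IFF False = True

True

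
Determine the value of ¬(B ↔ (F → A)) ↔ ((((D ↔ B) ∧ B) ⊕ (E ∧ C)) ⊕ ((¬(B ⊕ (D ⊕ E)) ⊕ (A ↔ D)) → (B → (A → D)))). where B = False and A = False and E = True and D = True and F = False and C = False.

True

F → A = False → False = True
B ↔ (F → A) = False ↔ True = False
¬(B ↔ (F → A)) = ¬False = True
D ↔ B = True ↔ False = False
(D ↔ B) ∧ B = False ∧ False = False
E ∧ C = True ∧ False = False
((D ↔ B) ∧ B) ⊕ (E ∧ C) = False ⊕ False = False
D ⊕ E = True ⊕ True = False
B ⊕ (D ⊕ E) = False ⊕ False = False
¬(B ⊕ (D ⊕ E)) = ¬False = True
A ↔ D = False ↔ True = False
¬(B ⊕ (D ⊕ E)) ⊕ (A ↔ D) = True ⊕ False = True
A → D = False → True = True
B → (A → D) = False → True = True
(¬(B ⊕ (D ⊕ E)) ⊕ (A ↔ D)) → (B → (A → D)) = True → True = True
(((D ↔ B) ∧ B) ⊕ (E ∧ C)) ⊕ ((¬(B ⊕ (D ⊕ E)) ⊕ (A ↔ D)) → (B → (A → D))) = False ⊕ True = True
¬(B ↔ (F → A)) ↔ ((((D ↔ B) ∧ B) ⊕ (E ∧ C)) ⊕ ((¬(B ⊕ (D ⊕ E)) ⊕ (A ↔ D)) → (B → (A → D)))) = True ↔ True = True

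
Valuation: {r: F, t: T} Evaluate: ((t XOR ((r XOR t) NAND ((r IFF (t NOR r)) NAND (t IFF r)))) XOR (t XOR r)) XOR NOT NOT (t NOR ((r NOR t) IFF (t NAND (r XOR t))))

F

r XOR t = F XOR T = T
t NOR r = T NOR F = F
r IFF (t NOR r) = F IFF F = T
t IFF r = T IFF F = F
(r IFF (t NOR r)) NAND (t IFF r) = T NAND F = T
(r XOR t) NAND ((r IFF (t NOR r)) NAND (t IFF r)) = T NAND T = F
t XOR ((r XOR t) NAND ((r IFF (t NOR r)) NAND (t IFF r))) = T XOR F = T
t XOR r = T XOR F = T
(t XOR ((r XOR t) NAND ((r IFF (t NOR r)) NAND (t IFF r)))) XOR (t XOR r) = T XOR T = F
r NOR t = F NOR T = F
r XOR t = F XOR T = T
t NAND (r XOR t) = T NAND T = F
(r NOR t) IFF (t NAND (r XOR t)) = F IFF F = T
t NOR ((r NOR t) IFF (t NAND (r XOR t))) = T NOR T = F
NOT (t NOR ((r NOR t) IFF (t NAND (r XOR t)))) = NOT F = T
NOT NOT (t NOR ((r NOR t) IFF (t NAND (r XOR t)))) = NOT T = F
((t XOR ((r XOR t) NAND ((r IFF (t NOR r)) NAND (t IFF r)))) XOR (t XOR r)) XOR NOT NOT (t NOR ((r NOR t) IFF (t NAND (r XOR t)))) = F XOR F = F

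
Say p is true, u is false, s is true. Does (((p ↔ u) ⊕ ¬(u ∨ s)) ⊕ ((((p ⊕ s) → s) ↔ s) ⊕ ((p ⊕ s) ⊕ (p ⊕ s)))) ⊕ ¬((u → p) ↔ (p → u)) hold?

p ↔ u = T ↔ F = F
u ∨ s = F ∨ T = T
¬(u ∨ s) = ¬T = F
(p ↔ u) ⊕ ¬(u ∨ s) = F ⊕ F = F
p ⊕ s = T ⊕ T = F
(p ⊕ s) → s = F → T = T
((p ⊕ s) → s) ↔ s = T ↔ T = T
p ⊕ s = T ⊕ T = F
p ⊕ s = T ⊕ T = F
(p ⊕ s) ⊕ (p ⊕ s) = F ⊕ F = F
(((p ⊕ s) → s) ↔ s) ⊕ ((p ⊕ s) ⊕ (p ⊕ s)) = T ⊕ F = T
((p ↔ u) ⊕ ¬(u ∨ s)) ⊕ ((((p ⊕ s) → s) ↔ s) ⊕ ((p ⊕ s) ⊕ (p ⊕ s))) = F ⊕ T = T
u → p = F → T = T
p → u = T → F = F
(u → p) ↔ (p → u) = T ↔ F = F
¬((u → p) ↔ (p → u)) = ¬F = T
(((p ↔ u) ⊕ ¬(u ∨ s)) ⊕ ((((p ⊕ s) → s) ↔ s) ⊕ ((p ⊕ s) ⊕ (p ⊕ s)))) ⊕ ¬((u → p) ↔ (p → u)) = T ⊕ T = F

F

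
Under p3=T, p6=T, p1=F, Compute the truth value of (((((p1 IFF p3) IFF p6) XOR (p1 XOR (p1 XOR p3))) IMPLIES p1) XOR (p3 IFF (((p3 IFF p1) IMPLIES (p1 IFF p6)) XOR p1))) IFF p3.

Substituting p3=T, p6=T, p1=F:
p1 IFF p3 = F IFF T = F
(p1 IFF p3) IFF p6 = F IFF T = F
p1 XOR p3 = F XOR T = T
p1 XOR (p1 XOR p3) = F XOR T = T
((p1 IFF p3) IFF p6) XOR (p1 XOR (p1 XOR p3)) = F XOR T = T
(((p1 IFF p3) IFF p6) XOR (p1 XOR (p1 XOR p3))) IMPLIES p1 = T IMPLIES F = F
p3 IFF p1 = T IFF F = F
p1 IFF p6 = F IFF T = F
(p3 IFF p1) IMPLIES (p1 IFF p6) = F IMPLIES F = T
((p3 IFF p1) IMPLIES (p1 IFF p6)) XOR p1 = T XOR F = T
p3 IFF (((p3 IFF p1) IMPLIES (p1 IFF p6)) XOR p1) = T IFF T = T
((((p1 IFF p3) IFF p6) XOR (p1 XOR (p1 XOR p3))) IMPLIES p1) XOR (p3 IFF (((p3 IFF p1) IMPLIES (p1 IFF p6)) XOR p1)) = F XOR T = T
(((((p1 IFF p3) IFF p6) XOR (p1 XOR (p1 XOR p3))) IMPLIES p1) XOR (p3 IFF (((p3 IFF p1) IMPLIES (p1 IFF p6)) XOR p1))) IFF p3 = T IFF T = T

T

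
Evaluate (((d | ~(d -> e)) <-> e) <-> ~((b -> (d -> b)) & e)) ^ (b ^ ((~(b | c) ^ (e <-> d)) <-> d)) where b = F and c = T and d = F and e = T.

d -> e = F -> T = T
~(d -> e) = ~T = F
d | ~(d -> e) = F | F = F
(d | ~(d -> e)) <-> e = F <-> T = F
d -> b = F -> F = T
b -> (d -> b) = F -> T = T
(b -> (d -> b)) & e = T & T = T
~((b -> (d -> b)) & e) = ~T = F
((d | ~(d -> e)) <-> e) <-> ~((b -> (d -> b)) & e) = F <-> F = T
b | c = F | T = T
~(b | c) = ~T = F
e <-> d = T <-> F = F
~(b | c) ^ (e <-> d) = F ^ F = F
(~(b | c) ^ (e <-> d)) <-> d = F <-> F = T
b ^ ((~(b | c) ^ (e <-> d)) <-> d) = F ^ T = T
(((d | ~(d -> e)) <-> e) <-> ~((b -> (d -> b)) & e)) ^ (b ^ ((~(b | c) ^ (e <-> d)) <-> d)) = T ^ T = F

F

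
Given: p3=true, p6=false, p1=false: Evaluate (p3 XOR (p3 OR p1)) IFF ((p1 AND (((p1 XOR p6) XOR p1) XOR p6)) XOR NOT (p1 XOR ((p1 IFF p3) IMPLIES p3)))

Substituting p3=true, p6=false, p1=false:
p3 OR p1 = true OR false = true
p3 XOR (p3 OR p1) = true XOR true = false
p1 XOR p6 = false XOR false = false
(p1 XOR p6) XOR p1 = false XOR false = false
((p1 XOR p6) XOR p1) XOR p6 = false XOR false = false
p1 AND (((p1 XOR p6) XOR p1) XOR p6) = false AND false = false
p1 IFF p3 = false IFF true = false
(p1 IFF p3) IMPLIES p3 = false IMPLIES true = true
p1 XOR ((p1 IFF p3) IMPLIES p3) = false XOR true = true
NOT (p1 XOR ((p1 IFF p3) IMPLIES p3)) = NOT true = false
(p1 AND (((p1 XOR p6) XOR p1) XOR p6)) XOR NOT (p1 XOR ((p1 IFF p3) IMPLIES p3)) = false XOR false = false
(p3 XOR (p3 OR p1)) IFF ((p1 AND (((p1 XOR p6) XOR p1) XOR p6)) XOR NOT (p1 XOR ((p1 IFF p3) IMPLIES p3))) = false IFF false = true

true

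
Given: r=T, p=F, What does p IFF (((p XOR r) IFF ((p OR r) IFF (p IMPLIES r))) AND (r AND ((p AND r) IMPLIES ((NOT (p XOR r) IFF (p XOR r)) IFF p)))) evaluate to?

p XOR r = F XOR T = T
p OR r = F OR T = T
p IMPLIES r = F IMPLIES T = T
(p OR r) IFF (p IMPLIES r) = T IFF T = T
(p XOR r) IFF ((p OR r) IFF (p IMPLIES r)) = T IFF T = T
p AND r = F AND T = F
p XOR r = F XOR T = T
NOT (p XOR r) = NOT T = F
p XOR r = F XOR T = T
NOT (p XOR r) IFF (p XOR r) = F IFF T = F
(NOT (p XOR r) IFF (p XOR r)) IFF p = F IFF F = T
(p AND r) IMPLIES ((NOT (p XOR r) IFF (p XOR r)) IFF p) = F IMPLIES T = T
r AND ((p AND r) IMPLIES ((NOT (p XOR r) IFF (p XOR r)) IFF p)) = T AND T = T
((p XOR r) IFF ((p OR r) IFF (p IMPLIES r))) AND (r AND ((p AND r) IMPLIES ((NOT (p XOR r) IFF (p XOR r)) IFF p))) = T AND T = T
p IFF (((p XOR r) IFF ((p OR r) IFF (p IMPLIES r))) AND (r AND ((p AND r) IMPLIES ((NOT (p XOR r) IFF (p XOR r)) IFF p)))) = F IFF T = F

F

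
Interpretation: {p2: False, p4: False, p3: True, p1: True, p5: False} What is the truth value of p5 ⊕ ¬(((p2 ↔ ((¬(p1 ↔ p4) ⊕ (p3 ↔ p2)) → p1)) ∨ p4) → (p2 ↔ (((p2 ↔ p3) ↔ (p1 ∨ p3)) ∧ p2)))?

False

p1 ↔ p4 = True ↔ False = False
¬(p1 ↔ p4) = ¬False = True
p3 ↔ p2 = True ↔ False = False
¬(p1 ↔ p4) ⊕ (p3 ↔ p2) = True ⊕ False = True
(¬(p1 ↔ p4) ⊕ (p3 ↔ p2)) → p1 = True → True = True
p2 ↔ ((¬(p1 ↔ p4) ⊕ (p3 ↔ p2)) → p1) = False ↔ True = False
(p2 ↔ ((¬(p1 ↔ p4) ⊕ (p3 ↔ p2)) → p1)) ∨ p4 = False ∨ False = False
p2 ↔ p3 = False ↔ True = False
p1 ∨ p3 = True ∨ True = True
(p2 ↔ p3) ↔ (p1 ∨ p3) = False ↔ True = False
((p2 ↔ p3) ↔ (p1 ∨ p3)) ∧ p2 = False ∧ False = False
p2 ↔ (((p2 ↔ p3) ↔ (p1 ∨ p3)) ∧ p2) = False ↔ False = True
((p2 ↔ ((¬(p1 ↔ p4) ⊕ (p3 ↔ p2)) → p1)) ∨ p4) → (p2 ↔ (((p2 ↔ p3) ↔ (p1 ∨ p3)) ∧ p2)) = False → True = True
¬(((p2 ↔ ((¬(p1 ↔ p4) ⊕ (p3 ↔ p2)) → p1)) ∨ p4) → (p2 ↔ (((p2 ↔ p3) ↔ (p1 ∨ p3)) ∧ p2))) = ¬True = False
p5 ⊕ ¬(((p2 ↔ ((¬(p1 ↔ p4) ⊕ (p3 ↔ p2)) → p1)) ∨ p4) → (p2 ↔ (((p2 ↔ p3) ↔ (p1 ∨ p3)) ∧ p2))) = False ⊕ False = False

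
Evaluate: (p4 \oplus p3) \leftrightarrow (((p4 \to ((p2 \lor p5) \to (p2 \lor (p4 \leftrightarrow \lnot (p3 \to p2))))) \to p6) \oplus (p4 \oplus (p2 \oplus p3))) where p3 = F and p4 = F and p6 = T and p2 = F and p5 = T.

F

Substituting p3=F, p4=F, p6=T, p2=F, p5=T:
p4 \oplus p3 = F \oplus F = F
p2 \lor p5 = F \lor T = T
p3 \to p2 = F \to F = T
\lnot (p3 \to p2) = \lnot T = F
p4 \leftrightarrow \lnot (p3 \to p2) = F \leftrightarrow F = T
p2 \lor (p4 \leftrightarrow \lnot (p3 \to p2)) = F \lor T = T
(p2 \lor p5) \to (p2 \lor (p4 \leftrightarrow \lnot (p3 \to p2))) = T \to T = T
p4 \to ((p2 \lor p5) \to (p2 \lor (p4 \leftrightarrow \lnot (p3 \to p2)))) = F \to T = T
(p4 \to ((p2 \lor p5) \to (p2 \lor (p4 \leftrightarrow \lnot (p3 \to p2))))) \to p6 = T \to T = T
p2 \oplus p3 = F \oplus F = F
p4 \oplus (p2 \oplus p3) = F \oplus F = F
((p4 \to ((p2 \lor p5) \to (p2 \lor (p4 \leftrightarrow \lnot (p3 \to p2))))) \to p6) \oplus (p4 \oplus (p2 \oplus p3)) = T \oplus F = T
(p4 \oplus p3) \leftrightarrow (((p4 \to ((p2 \lor p5) \to (p2 \lor (p4 \leftrightarrow \lnot (p3 \to p2))))) \to p6) \oplus (p4 \oplus (p2 \oplus p3))) = F \leftrightarrow T = F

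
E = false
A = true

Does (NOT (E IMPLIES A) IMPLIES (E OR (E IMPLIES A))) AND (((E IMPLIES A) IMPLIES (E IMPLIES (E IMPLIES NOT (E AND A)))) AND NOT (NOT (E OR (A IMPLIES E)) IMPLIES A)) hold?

E IMPLIES A = false IMPLIES true = true
NOT (E IMPLIES A) = NOT true = false
E IMPLIES A = false IMPLIES true = true
E OR (E IMPLIES A) = false OR true = true
NOT (E IMPLIES A) IMPLIES (E OR (E IMPLIES A)) = false IMPLIES true = true
E IMPLIES A = false IMPLIES true = true
E AND A = false AND true = false
NOT (E AND A) = NOT false = true
E IMPLIES NOT (E AND A) = false IMPLIES true = true
E IMPLIES (E IMPLIES NOT (E AND A)) = false IMPLIES true = true
(E IMPLIES A) IMPLIES (E IMPLIES (E IMPLIES NOT (E AND A))) = true IMPLIES true = true
A IMPLIES E = true IMPLIES false = false
E OR (A IMPLIES E) = false OR false = false
NOT (E OR (A IMPLIES E)) = NOT false = true
NOT (E OR (A IMPLIES E)) IMPLIES A = true IMPLIES true = true
NOT (NOT (E OR (A IMPLIES E)) IMPLIES A) = NOT true = false
((E IMPLIES A) IMPLIES (E IMPLIES (E IMPLIES NOT (E AND A)))) AND NOT (NOT (E OR (A IMPLIES E)) IMPLIES A) = true AND false = false
(NOT (E IMPLIES A) IMPLIES (E OR (E IMPLIES A))) AND (((E IMPLIES A) IMPLIES (E IMPLIES (E IMPLIES NOT (E AND A)))) AND NOT (NOT (E OR (A IMPLIES E)) IMPLIES A)) = true AND false = false

false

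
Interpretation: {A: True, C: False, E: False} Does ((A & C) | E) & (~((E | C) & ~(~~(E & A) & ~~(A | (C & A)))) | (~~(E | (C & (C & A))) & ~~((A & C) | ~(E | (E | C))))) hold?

A & C = True & False = False
(A & C) | E = False | False = False
E | C = False | False = False
E & A = False & True = False
~(E & A) = ~False = True
~~(E & A) = ~True = False
C & A = False & True = False
A | (C & A) = True | False = True
~(A | (C & A)) = ~True = False
~~(A | (C & A)) = ~False = True
~~(E & A) & ~~(A | (C & A)) = False & True = False
~(~~(E & A) & ~~(A | (C & A))) = ~False = True
(E | C) & ~(~~(E & A) & ~~(A | (C & A))) = False & True = False
~((E | C) & ~(~~(E & A) & ~~(A | (C & A)))) = ~False = True
C & A = False & True = False
C & (C & A) = False & False = False
E | (C & (C & A)) = False | False = False
~(E | (C & (C & A))) = ~False = True
~~(E | (C & (C & A))) = ~True = False
A & C = True & False = False
E | C = False | False = False
E | (E | C) = False | False = False
~(E | (E | C)) = ~False = True
(A & C) | ~(E | (E | C)) = False | True = True
~((A & C) | ~(E | (E | C))) = ~True = False
~~((A & C) | ~(E | (E | C))) = ~False = True
~~(E | (C & (C & A))) & ~~((A & C) | ~(E | (E | C))) = False & True = False
~((E | C) & ~(~~(E & A) & ~~(A | (C & A)))) | (~~(E | (C & (C & A))) & ~~((A & C) | ~(E | (E | C)))) = True | False = True
((A & C) | E) & (~((E | C) & ~(~~(E & A) & ~~(A | (C & A)))) | (~~(E | (C & (C & A))) & ~~((A & C) | ~(E | (E | C))))) = False & True = False

False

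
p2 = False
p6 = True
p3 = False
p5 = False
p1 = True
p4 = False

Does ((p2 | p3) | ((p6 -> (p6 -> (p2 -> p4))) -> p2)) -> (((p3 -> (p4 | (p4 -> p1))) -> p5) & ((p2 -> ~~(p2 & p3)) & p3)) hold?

p2 | p3 = False | False = False
p2 -> p4 = False -> False = True
p6 -> (p2 -> p4) = True -> True = True
p6 -> (p6 -> (p2 -> p4)) = True -> True = True
(p6 -> (p6 -> (p2 -> p4))) -> p2 = True -> False = False
(p2 | p3) | ((p6 -> (p6 -> (p2 -> p4))) -> p2) = False | False = False
p4 -> p1 = False -> True = True
p4 | (p4 -> p1) = False | True = True
p3 -> (p4 | (p4 -> p1)) = False -> True = True
(p3 -> (p4 | (p4 -> p1))) -> p5 = True -> False = False
p2 & p3 = False & False = False
~(p2 & p3) = ~False = True
~~(p2 & p3) = ~True = False
p2 -> ~~(p2 & p3) = False -> False = True
(p2 -> ~~(p2 & p3)) & p3 = True & False = False
((p3 -> (p4 | (p4 -> p1))) -> p5) & ((p2 -> ~~(p2 & p3)) & p3) = False & False = False
((p2 | p3) | ((p6 -> (p6 -> (p2 -> p4))) -> p2)) -> (((p3 -> (p4 | (p4 -> p1))) -> p5) & ((p2 -> ~~(p2 & p3)) & p3)) = False -> False = True

True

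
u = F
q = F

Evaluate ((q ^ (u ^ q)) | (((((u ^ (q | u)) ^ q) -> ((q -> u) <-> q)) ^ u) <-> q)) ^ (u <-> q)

T

Substituting u=F, q=F:
u ^ q = F ^ F = F
q ^ (u ^ q) = F ^ F = F
q | u = F | F = F
u ^ (q | u) = F ^ F = F
(u ^ (q | u)) ^ q = F ^ F = F
q -> u = F -> F = T
(q -> u) <-> q = T <-> F = F
((u ^ (q | u)) ^ q) -> ((q -> u) <-> q) = F -> F = T
(((u ^ (q | u)) ^ q) -> ((q -> u) <-> q)) ^ u = T ^ F = T
((((u ^ (q | u)) ^ q) -> ((q -> u) <-> q)) ^ u) <-> q = T <-> F = F
(q ^ (u ^ q)) | (((((u ^ (q | u)) ^ q) -> ((q -> u) <-> q)) ^ u) <-> q) = F | F = F
u <-> q = F <-> F = T
((q ^ (u ^ q)) | (((((u ^ (q | u)) ^ q) -> ((q -> u) <-> q)) ^ u) <-> q)) ^ (u <-> q) = F ^ T = T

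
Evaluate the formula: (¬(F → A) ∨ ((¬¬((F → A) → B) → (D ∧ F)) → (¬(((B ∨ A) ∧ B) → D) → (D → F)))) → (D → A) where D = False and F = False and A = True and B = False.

Substituting D=False, F=False, A=True, B=False:
F → A = False → True = True
¬(F → A) = ¬True = False
F → A = False → True = True
(F → A) → B = True → False = False
¬((F → A) → B) = ¬False = True
¬¬((F → A) → B) = ¬True = False
D ∧ F = False ∧ False = False
¬¬((F → A) → B) → (D ∧ F) = False → False = True
B ∨ A = False ∨ True = True
(B ∨ A) ∧ B = True ∧ False = False
((B ∨ A) ∧ B) → D = False → False = True
¬(((B ∨ A) ∧ B) → D) = ¬True = False
D → F = False → False = True
¬(((B ∨ A) ∧ B) → D) → (D → F) = False → True = True
(¬¬((F → A) → B) → (D ∧ F)) → (¬(((B ∨ A) ∧ B) → D) → (D → F)) = True → True = True
¬(F → A) ∨ ((¬¬((F → A) → B) → (D ∧ F)) → (¬(((B ∨ A) ∧ B) → D) → (D → F))) = False ∨ True = True
D → A = False → True = True
(¬(F → A) ∨ ((¬¬((F → A) → B) → (D ∧ F)) → (¬(((B ∨ A) ∧ B) → D) → (D → F)))) → (D → A) = True → True = True

True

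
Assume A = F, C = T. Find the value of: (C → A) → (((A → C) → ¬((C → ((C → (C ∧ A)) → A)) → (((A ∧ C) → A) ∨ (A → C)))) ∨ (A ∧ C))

C → A = T → F = F
A → C = F → T = T
C ∧ A = T ∧ F = F
C → (C ∧ A) = T → F = F
(C → (C ∧ A)) → A = F → F = T
C → ((C → (C ∧ A)) → A) = T → T = T
A ∧ C = F ∧ T = F
(A ∧ C) → A = F → F = T
A → C = F → T = T
((A ∧ C) → A) ∨ (A → C) = T ∨ T = T
(C → ((C → (C ∧ A)) → A)) → (((A ∧ C) → A) ∨ (A → C)) = T → T = T
¬((C → ((C → (C ∧ A)) → A)) → (((A ∧ C) → A) ∨ (A → C))) = ¬T = F
(A → C) → ¬((C → ((C → (C ∧ A)) → A)) → (((A ∧ C) → A) ∨ (A → C))) = T → F = F
A ∧ C = F ∧ T = F
((A → C) → ¬((C → ((C → (C ∧ A)) → A)) → (((A ∧ C) → A) ∨ (A → C)))) ∨ (A ∧ C) = F ∨ F = F
(C → A) → (((A → C) → ¬((C → ((C → (C ∧ A)) → A)) → (((A ∧ C) → A) ∨ (A → C)))) ∨ (A ∧ C)) = F → F = T

T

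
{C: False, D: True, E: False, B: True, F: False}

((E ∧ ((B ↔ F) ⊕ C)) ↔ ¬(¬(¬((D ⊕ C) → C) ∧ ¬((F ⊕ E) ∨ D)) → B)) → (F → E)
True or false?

B ↔ F = True ↔ False = False
(B ↔ F) ⊕ C = False ⊕ False = False
E ∧ ((B ↔ F) ⊕ C) = False ∧ False = False
D ⊕ C = True ⊕ False = True
(D ⊕ C) → C = True → False = False
¬((D ⊕ C) → C) = ¬False = True
F ⊕ E = False ⊕ False = False
(F ⊕ E) ∨ D = False ∨ True = True
¬((F ⊕ E) ∨ D) = ¬True = False
¬((D ⊕ C) → C) ∧ ¬((F ⊕ E) ∨ D) = True ∧ False = False
¬(¬((D ⊕ C) → C) ∧ ¬((F ⊕ E) ∨ D)) = ¬False = True
¬(¬((D ⊕ C) → C) ∧ ¬((F ⊕ E) ∨ D)) → B = True → True = True
¬(¬(¬((D ⊕ C) → C) ∧ ¬((F ⊕ E) ∨ D)) → B) = ¬True = False
(E ∧ ((B ↔ F) ⊕ C)) ↔ ¬(¬(¬((D ⊕ C) → C) ∧ ¬((F ⊕ E) ∨ D)) → B) = False ↔ False = True
F → E = False → False = True
((E ∧ ((B ↔ F) ⊕ C)) ↔ ¬(¬(¬((D ⊕ C) → C) ∧ ¬((F ⊕ E) ∨ D)) → B)) → (F → E) = True → True = True

True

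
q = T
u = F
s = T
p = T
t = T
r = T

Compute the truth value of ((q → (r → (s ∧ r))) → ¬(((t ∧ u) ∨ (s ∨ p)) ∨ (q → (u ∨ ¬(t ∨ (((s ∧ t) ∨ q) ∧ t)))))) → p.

T

s ∧ r = T ∧ T = T
r → (s ∧ r) = T → T = T
q → (r → (s ∧ r)) = T → T = T
t ∧ u = T ∧ F = F
s ∨ p = T ∨ T = T
(t ∧ u) ∨ (s ∨ p) = F ∨ T = T
s ∧ t = T ∧ T = T
(s ∧ t) ∨ q = T ∨ T = T
((s ∧ t) ∨ q) ∧ t = T ∧ T = T
t ∨ (((s ∧ t) ∨ q) ∧ t) = T ∨ T = T
¬(t ∨ (((s ∧ t) ∨ q) ∧ t)) = ¬T = F
u ∨ ¬(t ∨ (((s ∧ t) ∨ q) ∧ t)) = F ∨ F = F
q → (u ∨ ¬(t ∨ (((s ∧ t) ∨ q) ∧ t))) = T → F = F
((t ∧ u) ∨ (s ∨ p)) ∨ (q → (u ∨ ¬(t ∨ (((s ∧ t) ∨ q) ∧ t)))) = T ∨ F = T
¬(((t ∧ u) ∨ (s ∨ p)) ∨ (q → (u ∨ ¬(t ∨ (((s ∧ t) ∨ q) ∧ t))))) = ¬T = F
(q → (r → (s ∧ r))) → ¬(((t ∧ u) ∨ (s ∨ p)) ∨ (q → (u ∨ ¬(t ∨ (((s ∧ t) ∨ q) ∧ t))))) = T → F = F
((q → (r → (s ∧ r))) → ¬(((t ∧ u) ∨ (s ∨ p)) ∨ (q → (u ∨ ¬(t ∨ (((s ∧ t) ∨ q) ∧ t)))))) → p = F → T = T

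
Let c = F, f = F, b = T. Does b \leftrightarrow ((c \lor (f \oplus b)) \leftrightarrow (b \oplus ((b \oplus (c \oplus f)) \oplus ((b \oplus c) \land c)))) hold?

F

f \oplus b = F \oplus T = T
c \lor (f \oplus b) = F \lor T = T
c \oplus f = F \oplus F = F
b \oplus (c \oplus f) = T \oplus F = T
b \oplus c = T \oplus F = T
(b \oplus c) \land c = T \land F = F
(b \oplus (c \oplus f)) \oplus ((b \oplus c) \land c) = T \oplus F = T
b \oplus ((b \oplus (c \oplus f)) \oplus ((b \oplus c) \land c)) = T \oplus T = F
(c \lor (f \oplus b)) \leftrightarrow (b \oplus ((b \oplus (c \oplus f)) \oplus ((b \oplus c) \land c))) = T \leftrightarrow F = F
b \leftrightarrow ((c \lor (f \oplus b)) \leftrightarrow (b \oplus ((b \oplus (c \oplus f)) \oplus ((b \oplus c) \land c)))) = T \leftrightarrow F = F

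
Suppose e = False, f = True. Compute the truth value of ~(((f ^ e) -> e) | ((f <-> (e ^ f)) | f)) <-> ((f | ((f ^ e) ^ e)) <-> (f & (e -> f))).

f ^ e = True ^ False = True
(f ^ e) -> e = True -> False = False
e ^ f = False ^ True = True
f <-> (e ^ f) = True <-> True = True
(f <-> (e ^ f)) | f = True | True = True
((f ^ e) -> e) | ((f <-> (e ^ f)) | f) = False | True = True
~(((f ^ e) -> e) | ((f <-> (e ^ f)) | f)) = ~True = False
f ^ e = True ^ False = True
(f ^ e) ^ e = True ^ False = True
f | ((f ^ e) ^ e) = True | True = True
e -> f = False -> True = True
f & (e -> f) = True & True = True
(f | ((f ^ e) ^ e)) <-> (f & (e -> f)) = True <-> True = True
~(((f ^ e) -> e) | ((f <-> (e ^ f)) | f)) <-> ((f | ((f ^ e) ^ e)) <-> (f & (e -> f))) = False <-> True = False

False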